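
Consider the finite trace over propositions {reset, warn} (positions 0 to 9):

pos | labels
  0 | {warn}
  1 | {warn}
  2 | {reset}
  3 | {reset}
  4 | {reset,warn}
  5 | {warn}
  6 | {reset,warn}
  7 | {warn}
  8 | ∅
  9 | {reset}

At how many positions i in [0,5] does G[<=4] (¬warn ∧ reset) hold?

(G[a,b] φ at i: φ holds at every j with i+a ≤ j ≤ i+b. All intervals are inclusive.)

0

Evaluate at each i in [0,5]:
  i=0: ✗ (fails at j=0)
  i=1: ✗ (fails at j=1)
  i=2: ✗ (fails at j=4)
  i=3: ✗ (fails at j=4)
  i=4: ✗ (fails at j=4)
  i=5: ✗ (fails at j=5)
Positions where it holds: {} → 0.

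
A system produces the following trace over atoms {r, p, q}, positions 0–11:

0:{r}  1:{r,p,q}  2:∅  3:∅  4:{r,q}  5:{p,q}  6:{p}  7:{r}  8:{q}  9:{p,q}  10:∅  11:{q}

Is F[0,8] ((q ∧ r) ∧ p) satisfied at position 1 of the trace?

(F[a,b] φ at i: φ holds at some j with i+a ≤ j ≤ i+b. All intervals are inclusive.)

Check ((q ∧ r) ∧ p) at each j in [1,9]:
  j=1: true
  j=2: false
  j=3: false
  j=4: false
  j=5: false
  j=6: false
  j=7: false
  j=8: false
  j=9: false
Found at j=1 → formula holds.

Holds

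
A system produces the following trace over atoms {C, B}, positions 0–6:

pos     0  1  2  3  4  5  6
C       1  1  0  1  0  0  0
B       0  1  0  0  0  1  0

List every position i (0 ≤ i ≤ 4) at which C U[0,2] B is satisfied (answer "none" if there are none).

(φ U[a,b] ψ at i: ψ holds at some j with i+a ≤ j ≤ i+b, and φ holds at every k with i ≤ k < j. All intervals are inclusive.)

Evaluate at each i in [0,4]:
  i=0: ✓ (rhs at j=1; lhs holds on [0,0])
  i=1: ✓ (rhs at j=1)
  i=2: ✗ (no rhs in [2,4])
  i=3: ✗ (lhs fails at k=4 before rhs at j=5)
  i=4: ✗ (lhs fails at k=4 before rhs at j=5)

0, 1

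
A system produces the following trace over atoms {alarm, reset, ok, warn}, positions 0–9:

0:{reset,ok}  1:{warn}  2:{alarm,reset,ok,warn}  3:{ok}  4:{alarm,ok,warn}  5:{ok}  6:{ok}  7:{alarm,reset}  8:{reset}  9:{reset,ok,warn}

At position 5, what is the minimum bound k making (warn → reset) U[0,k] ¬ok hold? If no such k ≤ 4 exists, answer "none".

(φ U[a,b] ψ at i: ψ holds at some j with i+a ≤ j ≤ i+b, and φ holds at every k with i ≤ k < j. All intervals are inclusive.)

2

Need earliest j ≥ 5 with ¬ok, and (warn → reset) at every k in [5,j-1].
  j=5: rhs fails.
  j=6: rhs fails.
  j=7: rhs holds; lhs holds on [5,6]. k = 2.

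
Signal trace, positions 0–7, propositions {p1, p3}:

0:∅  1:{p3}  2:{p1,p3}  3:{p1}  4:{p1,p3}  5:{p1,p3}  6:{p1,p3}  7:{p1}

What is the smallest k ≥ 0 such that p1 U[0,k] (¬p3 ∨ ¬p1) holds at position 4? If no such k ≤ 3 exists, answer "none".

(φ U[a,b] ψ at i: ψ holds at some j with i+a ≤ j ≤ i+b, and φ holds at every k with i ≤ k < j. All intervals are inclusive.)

Need earliest j ≥ 4 with (¬p3 ∨ ¬p1), and p1 at every k in [4,j-1].
  j=4: rhs fails.
  j=5: rhs fails.
  j=6: rhs fails.
  j=7: rhs holds; lhs holds on [4,6]. k = 3.

3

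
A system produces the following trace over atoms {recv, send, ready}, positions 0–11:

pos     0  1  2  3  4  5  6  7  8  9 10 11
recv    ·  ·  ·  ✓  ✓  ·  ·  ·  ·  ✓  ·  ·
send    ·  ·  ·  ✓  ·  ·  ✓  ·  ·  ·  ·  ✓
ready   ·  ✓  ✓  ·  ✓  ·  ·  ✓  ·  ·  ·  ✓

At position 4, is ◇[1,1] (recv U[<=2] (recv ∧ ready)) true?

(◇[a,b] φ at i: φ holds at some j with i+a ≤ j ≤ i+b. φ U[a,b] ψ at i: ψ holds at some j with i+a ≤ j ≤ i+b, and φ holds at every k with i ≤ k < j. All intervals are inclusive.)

No

Check (recv U[<=2] (recv ∧ ready)) at each j in [5,5]:
  j=5: fails
No position in the window satisfies it → formula fails.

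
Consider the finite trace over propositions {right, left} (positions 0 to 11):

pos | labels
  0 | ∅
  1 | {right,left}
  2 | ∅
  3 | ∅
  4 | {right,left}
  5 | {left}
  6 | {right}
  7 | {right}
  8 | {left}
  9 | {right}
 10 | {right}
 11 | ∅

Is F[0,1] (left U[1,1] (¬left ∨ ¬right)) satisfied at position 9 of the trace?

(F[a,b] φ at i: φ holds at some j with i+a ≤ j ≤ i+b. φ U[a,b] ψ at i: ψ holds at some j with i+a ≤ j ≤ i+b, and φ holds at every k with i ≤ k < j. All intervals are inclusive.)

Check (left U[1,1] (¬left ∨ ¬right)) at each j in [9,10]:
  j=9: fails
  j=10: fails
No position in the window satisfies it → formula fails.

False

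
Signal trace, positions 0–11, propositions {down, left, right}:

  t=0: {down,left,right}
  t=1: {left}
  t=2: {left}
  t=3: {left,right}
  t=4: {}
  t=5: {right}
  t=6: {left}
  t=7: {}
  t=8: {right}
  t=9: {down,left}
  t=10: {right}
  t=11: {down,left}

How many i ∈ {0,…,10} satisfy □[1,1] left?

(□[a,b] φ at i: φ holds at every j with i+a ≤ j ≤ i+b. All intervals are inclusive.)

6

Evaluate at each i in [0,10]:
  i=0: ✓ (all of [1,1])
  i=1: ✓ (all of [2,2])
  i=2: ✓ (all of [3,3])
  i=3: ✗ (fails at j=4)
  i=4: ✗ (fails at j=5)
  i=5: ✓ (all of [6,6])
  i=6: ✗ (fails at j=7)
  i=7: ✗ (fails at j=8)
  i=8: ✓ (all of [9,9])
  i=9: ✗ (fails at j=10)
  i=10: ✓ (all of [11,11])
Positions where it holds: {0, 1, 2, 5, 8, 10} → 6.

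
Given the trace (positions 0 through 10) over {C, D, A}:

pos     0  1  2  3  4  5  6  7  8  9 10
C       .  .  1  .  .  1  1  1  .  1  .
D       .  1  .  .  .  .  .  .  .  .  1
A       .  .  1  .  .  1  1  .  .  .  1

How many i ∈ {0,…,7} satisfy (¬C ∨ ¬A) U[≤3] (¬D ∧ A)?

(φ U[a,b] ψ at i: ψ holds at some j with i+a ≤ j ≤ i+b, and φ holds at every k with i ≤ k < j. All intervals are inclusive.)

Evaluate at each i in [0,7]:
  i=0: ✓ (rhs at j=2; lhs holds on [0,1])
  i=1: ✓ (rhs at j=2; lhs holds on [1,1])
  i=2: ✓ (rhs at j=2)
  i=3: ✓ (rhs at j=5; lhs holds on [3,4])
  i=4: ✓ (rhs at j=5; lhs holds on [4,4])
  i=5: ✓ (rhs at j=5)
  i=6: ✓ (rhs at j=6)
  i=7: ✗ (no rhs in [7,10])
Positions where it holds: {0, 1, 2, 3, 4, 5, 6} → 7.

7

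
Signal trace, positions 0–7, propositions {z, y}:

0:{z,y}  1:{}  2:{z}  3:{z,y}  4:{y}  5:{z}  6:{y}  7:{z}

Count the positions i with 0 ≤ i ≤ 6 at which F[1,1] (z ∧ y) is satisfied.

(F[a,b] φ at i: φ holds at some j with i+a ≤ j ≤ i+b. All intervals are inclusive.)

1

Evaluate at each i in [0,6]:
  i=0: ✗ (none in [1,1])
  i=1: ✗ (none in [2,2])
  i=2: ✓ (witness j=3)
  i=3: ✗ (none in [4,4])
  i=4: ✗ (none in [5,5])
  i=5: ✗ (none in [6,6])
  i=6: ✗ (none in [7,7])
Positions where it holds: {2} → 1.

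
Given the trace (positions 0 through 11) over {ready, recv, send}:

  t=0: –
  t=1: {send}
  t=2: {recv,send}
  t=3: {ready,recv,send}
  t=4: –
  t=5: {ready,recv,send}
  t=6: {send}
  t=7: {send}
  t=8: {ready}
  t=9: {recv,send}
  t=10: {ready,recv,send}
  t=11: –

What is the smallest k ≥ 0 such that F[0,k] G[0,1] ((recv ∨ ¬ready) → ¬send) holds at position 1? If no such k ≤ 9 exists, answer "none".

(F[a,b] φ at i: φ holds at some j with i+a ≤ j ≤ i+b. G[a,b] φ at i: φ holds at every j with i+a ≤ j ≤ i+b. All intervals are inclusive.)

Scan j = 1,2,… for G[0,1] ((recv ∨ ¬ready) → ¬send):
  j=1: fails
  j=2: fails
  j=3: fails
  j=4: fails
  j=5: fails
  j=6: fails
  j=7: fails
  j=8: fails
  j=9: fails
  j=10: fails
No j in [1,10] satisfies it → none.

none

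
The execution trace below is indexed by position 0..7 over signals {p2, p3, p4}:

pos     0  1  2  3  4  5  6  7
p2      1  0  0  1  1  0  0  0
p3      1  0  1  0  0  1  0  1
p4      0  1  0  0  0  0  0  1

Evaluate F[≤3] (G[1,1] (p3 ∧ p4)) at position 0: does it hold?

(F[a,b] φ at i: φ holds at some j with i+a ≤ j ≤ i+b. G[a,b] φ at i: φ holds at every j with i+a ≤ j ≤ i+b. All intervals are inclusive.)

No

Check G[1,1] (p3 ∧ p4) at each j in [0,3]:
  j=0: fails at 1
  j=1: fails at 2
  j=2: fails at 3
  j=3: fails at 4
No position in the window satisfies it → formula fails.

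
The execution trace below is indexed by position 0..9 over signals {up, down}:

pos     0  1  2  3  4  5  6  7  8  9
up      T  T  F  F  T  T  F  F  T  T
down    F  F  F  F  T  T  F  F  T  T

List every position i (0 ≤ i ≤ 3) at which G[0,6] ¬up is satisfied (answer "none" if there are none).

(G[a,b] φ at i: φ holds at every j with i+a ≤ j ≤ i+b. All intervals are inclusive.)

Evaluate at each i in [0,3]:
  i=0: ✗ (fails at j=0)
  i=1: ✗ (fails at j=1)
  i=2: ✗ (fails at j=4)
  i=3: ✗ (fails at j=4)

none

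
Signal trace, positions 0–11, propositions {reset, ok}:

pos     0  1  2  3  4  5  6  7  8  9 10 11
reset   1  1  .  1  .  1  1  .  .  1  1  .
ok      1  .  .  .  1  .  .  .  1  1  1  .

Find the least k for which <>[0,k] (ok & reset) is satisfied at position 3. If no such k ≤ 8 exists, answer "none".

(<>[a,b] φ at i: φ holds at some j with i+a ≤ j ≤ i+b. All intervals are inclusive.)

Scan j = 3,4,… for (ok & reset):
  j=3: fails
  j=4: fails
  j=5: fails
  j=6: fails
  j=7: fails
  j=8: fails
  j=9: holds
First hit at j=9, so smallest k = 9-3 = 6.

6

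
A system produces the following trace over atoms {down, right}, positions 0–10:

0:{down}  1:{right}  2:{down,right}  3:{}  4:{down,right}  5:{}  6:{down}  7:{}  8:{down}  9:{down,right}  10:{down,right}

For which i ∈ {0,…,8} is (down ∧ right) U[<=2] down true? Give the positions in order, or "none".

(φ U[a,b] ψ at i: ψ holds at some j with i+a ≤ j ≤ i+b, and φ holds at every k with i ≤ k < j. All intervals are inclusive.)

Evaluate at each i in [0,8]:
  i=0: ✓ (rhs at j=0)
  i=1: ✗ (lhs fails at k=1 before rhs at j=2)
  i=2: ✓ (rhs at j=2)
  i=3: ✗ (lhs fails at k=3 before rhs at j=4)
  i=4: ✓ (rhs at j=4)
  i=5: ✗ (lhs fails at k=5 before rhs at j=6)
  i=6: ✓ (rhs at j=6)
  i=7: ✗ (lhs fails at k=7 before rhs at j=8)
  i=8: ✓ (rhs at j=8)

0, 2, 4, 6, 8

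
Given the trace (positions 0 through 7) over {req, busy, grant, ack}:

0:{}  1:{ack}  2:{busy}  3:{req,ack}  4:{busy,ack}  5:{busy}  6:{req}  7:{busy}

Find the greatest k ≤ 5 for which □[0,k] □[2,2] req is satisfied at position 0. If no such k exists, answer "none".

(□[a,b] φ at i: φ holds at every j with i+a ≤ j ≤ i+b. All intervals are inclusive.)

none

□[2,2] req must hold from j=0 onward; find where it first fails.
  j=0: fails → no k works.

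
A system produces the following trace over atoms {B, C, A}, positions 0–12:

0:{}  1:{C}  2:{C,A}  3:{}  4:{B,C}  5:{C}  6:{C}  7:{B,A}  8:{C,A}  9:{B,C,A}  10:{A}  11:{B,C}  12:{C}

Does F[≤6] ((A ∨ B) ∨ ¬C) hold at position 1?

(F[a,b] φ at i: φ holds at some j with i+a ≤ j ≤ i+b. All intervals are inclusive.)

True

Check ((A ∨ B) ∨ ¬C) at each j in [1,7]:
  j=1: false
  j=2: true
  j=3: true
  j=4: true
  j=5: false
  j=6: false
  j=7: true
Found at j=2 → formula holds.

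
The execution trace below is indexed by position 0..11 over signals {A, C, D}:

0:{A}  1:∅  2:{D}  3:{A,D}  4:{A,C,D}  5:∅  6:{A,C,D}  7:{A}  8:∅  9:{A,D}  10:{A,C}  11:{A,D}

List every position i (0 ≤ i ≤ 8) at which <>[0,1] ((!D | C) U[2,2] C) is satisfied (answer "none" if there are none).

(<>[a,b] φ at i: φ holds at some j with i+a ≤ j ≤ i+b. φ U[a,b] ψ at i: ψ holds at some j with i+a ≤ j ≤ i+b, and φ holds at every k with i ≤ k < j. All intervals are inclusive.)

3, 4

Evaluate at each i in [0,8]:
  i=0: ✗ (none in [0,1])
  i=1: ✗ (none in [1,2])
  i=2: ✗ (none in [2,3])
  i=3: ✓ (witness j=4)
  i=4: ✓ (witness j=4)
  i=5: ✗ (none in [5,6])
  i=6: ✗ (none in [6,7])
  i=7: ✗ (none in [7,8])
  i=8: ✗ (none in [8,9])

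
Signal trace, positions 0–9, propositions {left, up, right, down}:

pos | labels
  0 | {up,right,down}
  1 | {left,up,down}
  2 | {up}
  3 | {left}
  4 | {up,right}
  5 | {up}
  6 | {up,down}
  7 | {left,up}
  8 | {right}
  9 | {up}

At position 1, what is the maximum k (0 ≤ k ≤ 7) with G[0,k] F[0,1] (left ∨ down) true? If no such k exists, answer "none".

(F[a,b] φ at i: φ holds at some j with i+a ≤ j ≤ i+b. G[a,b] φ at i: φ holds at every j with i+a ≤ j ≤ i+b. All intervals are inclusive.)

F[0,1] (left ∨ down) must hold from j=1 onward; find where it first fails.
  j=1: holds
  j=2: holds
  j=3: holds
  j=4: fails
Holds on [1,3], so largest k = 2.

2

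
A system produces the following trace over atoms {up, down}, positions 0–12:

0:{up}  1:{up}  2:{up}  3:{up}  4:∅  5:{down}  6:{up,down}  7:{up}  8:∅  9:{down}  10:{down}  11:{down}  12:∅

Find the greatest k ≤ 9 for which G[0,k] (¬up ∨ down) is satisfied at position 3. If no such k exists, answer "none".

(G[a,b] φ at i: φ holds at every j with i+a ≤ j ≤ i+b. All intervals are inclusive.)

(¬up ∨ down) must hold from j=3 onward; find where it first fails.
  j=3: fails → no k works.

none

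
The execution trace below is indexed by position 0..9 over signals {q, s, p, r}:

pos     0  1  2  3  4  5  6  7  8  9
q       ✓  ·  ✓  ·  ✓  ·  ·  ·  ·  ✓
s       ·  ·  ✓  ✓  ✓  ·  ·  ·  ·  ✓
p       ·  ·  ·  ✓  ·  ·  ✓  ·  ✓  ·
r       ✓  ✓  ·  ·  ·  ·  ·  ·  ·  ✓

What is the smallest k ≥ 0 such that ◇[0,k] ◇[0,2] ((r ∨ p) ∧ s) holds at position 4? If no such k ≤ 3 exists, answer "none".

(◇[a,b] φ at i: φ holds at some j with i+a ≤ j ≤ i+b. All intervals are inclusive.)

3

Scan j = 4,5,… for ◇[0,2] ((r ∨ p) ∧ s):
  j=4: fails
  j=5: fails
  j=6: fails
  j=7: holds
First hit at j=7, so smallest k = 7-4 = 3.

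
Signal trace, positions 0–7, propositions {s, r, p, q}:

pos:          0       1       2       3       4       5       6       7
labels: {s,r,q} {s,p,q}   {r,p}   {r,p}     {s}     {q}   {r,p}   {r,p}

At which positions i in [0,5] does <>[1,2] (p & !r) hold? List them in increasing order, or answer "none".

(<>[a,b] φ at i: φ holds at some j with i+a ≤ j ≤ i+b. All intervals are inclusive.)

0

Evaluate at each i in [0,5]:
  i=0: ✓ (witness j=1)
  i=1: ✗ (none in [2,3])
  i=2: ✗ (none in [3,4])
  i=3: ✗ (none in [4,5])
  i=4: ✗ (none in [5,6])
  i=5: ✗ (none in [6,7])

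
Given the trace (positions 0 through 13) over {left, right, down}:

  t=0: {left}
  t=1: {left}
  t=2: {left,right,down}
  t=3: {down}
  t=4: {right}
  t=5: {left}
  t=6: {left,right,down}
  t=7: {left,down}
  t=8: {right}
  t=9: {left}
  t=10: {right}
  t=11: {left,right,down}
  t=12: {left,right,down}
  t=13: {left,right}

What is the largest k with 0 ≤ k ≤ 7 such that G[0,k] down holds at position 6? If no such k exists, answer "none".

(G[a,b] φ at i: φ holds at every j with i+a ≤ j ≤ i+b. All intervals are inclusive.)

down must hold from j=6 onward; find where it first fails.
  j=6: holds
  j=7: holds
  j=8: fails
Holds on [6,7], so largest k = 1.

1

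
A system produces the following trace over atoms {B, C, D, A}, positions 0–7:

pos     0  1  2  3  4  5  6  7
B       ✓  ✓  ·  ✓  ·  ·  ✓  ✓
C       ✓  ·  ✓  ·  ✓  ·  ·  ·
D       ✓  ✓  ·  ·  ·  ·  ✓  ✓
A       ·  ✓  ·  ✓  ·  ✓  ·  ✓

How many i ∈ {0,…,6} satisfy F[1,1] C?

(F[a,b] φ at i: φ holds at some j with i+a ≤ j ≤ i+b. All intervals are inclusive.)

Evaluate at each i in [0,6]:
  i=0: ✗ (none in [1,1])
  i=1: ✓ (witness j=2)
  i=2: ✗ (none in [3,3])
  i=3: ✓ (witness j=4)
  i=4: ✗ (none in [5,5])
  i=5: ✗ (none in [6,6])
  i=6: ✗ (none in [7,7])
Positions where it holds: {1, 3} → 2.

2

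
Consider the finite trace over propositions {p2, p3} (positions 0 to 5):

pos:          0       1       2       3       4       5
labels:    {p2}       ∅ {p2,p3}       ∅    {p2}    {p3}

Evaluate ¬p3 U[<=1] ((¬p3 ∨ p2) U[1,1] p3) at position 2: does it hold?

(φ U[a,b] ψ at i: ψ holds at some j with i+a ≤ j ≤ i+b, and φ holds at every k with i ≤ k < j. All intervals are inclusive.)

Need some j in [2,3] with ((¬p3 ∨ p2) U[1,1] p3), and ¬p3 at every k in [2,j-1].
  j=2: ((¬p3 ∨ p2) U[1,1] p3) — fails.
  j=3: ((¬p3 ∨ p2) U[1,1] p3) — fails.
No j in the window works → until fails.

No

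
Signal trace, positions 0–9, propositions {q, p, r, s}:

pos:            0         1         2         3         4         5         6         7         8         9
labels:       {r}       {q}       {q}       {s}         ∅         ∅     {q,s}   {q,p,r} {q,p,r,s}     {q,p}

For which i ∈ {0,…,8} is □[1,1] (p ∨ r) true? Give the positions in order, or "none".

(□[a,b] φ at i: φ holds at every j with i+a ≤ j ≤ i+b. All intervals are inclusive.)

6, 7, 8

Evaluate at each i in [0,8]:
  i=0: ✗ (fails at j=1)
  i=1: ✗ (fails at j=2)
  i=2: ✗ (fails at j=3)
  i=3: ✗ (fails at j=4)
  i=4: ✗ (fails at j=5)
  i=5: ✗ (fails at j=6)
  i=6: ✓ (all of [7,7])
  i=7: ✓ (all of [8,8])
  i=8: ✓ (all of [9,9])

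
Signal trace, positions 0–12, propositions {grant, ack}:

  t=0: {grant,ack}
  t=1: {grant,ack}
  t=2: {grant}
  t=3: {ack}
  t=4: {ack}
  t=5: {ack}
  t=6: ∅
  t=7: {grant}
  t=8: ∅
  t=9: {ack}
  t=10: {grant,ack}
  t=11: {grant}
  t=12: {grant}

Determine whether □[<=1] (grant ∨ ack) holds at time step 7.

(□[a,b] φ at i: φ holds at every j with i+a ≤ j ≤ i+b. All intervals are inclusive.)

Check (grant ∨ ack) at every j in [7,8]:
  j=7: true
  j=8: false
Fails at j=8 → formula fails.

Does not hold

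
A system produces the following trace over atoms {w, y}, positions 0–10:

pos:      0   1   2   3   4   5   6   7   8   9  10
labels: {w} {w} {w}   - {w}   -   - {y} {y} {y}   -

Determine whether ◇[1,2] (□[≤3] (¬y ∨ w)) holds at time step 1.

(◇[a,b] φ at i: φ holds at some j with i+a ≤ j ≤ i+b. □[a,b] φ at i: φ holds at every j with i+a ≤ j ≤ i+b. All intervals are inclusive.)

Check □[≤3] (¬y ∨ w) at each j in [2,3]:
  j=2: holds on [2,5]
  j=3: holds on [3,6]
Found at j=2 → formula holds.

Holds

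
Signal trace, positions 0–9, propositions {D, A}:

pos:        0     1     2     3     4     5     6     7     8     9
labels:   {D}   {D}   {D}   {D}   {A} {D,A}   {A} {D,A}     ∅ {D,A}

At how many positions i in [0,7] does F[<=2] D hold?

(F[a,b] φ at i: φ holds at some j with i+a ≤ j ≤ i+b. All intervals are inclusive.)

8

Evaluate at each i in [0,7]:
  i=0: ✓ (witness j=0)
  i=1: ✓ (witness j=1)
  i=2: ✓ (witness j=2)
  i=3: ✓ (witness j=3)
  i=4: ✓ (witness j=5)
  i=5: ✓ (witness j=5)
  i=6: ✓ (witness j=7)
  i=7: ✓ (witness j=7)
Positions where it holds: {0, 1, 2, 3, 4, 5, 6, 7} → 8.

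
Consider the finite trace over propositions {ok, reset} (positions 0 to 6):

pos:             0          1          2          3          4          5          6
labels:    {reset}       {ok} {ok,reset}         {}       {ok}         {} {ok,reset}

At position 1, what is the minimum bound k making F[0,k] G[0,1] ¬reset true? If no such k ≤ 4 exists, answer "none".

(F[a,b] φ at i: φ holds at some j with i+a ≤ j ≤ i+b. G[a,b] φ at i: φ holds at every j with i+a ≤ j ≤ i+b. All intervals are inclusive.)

2

Scan j = 1,2,… for G[0,1] ¬reset:
  j=1: fails
  j=2: fails
  j=3: holds
First hit at j=3, so smallest k = 3-1 = 2.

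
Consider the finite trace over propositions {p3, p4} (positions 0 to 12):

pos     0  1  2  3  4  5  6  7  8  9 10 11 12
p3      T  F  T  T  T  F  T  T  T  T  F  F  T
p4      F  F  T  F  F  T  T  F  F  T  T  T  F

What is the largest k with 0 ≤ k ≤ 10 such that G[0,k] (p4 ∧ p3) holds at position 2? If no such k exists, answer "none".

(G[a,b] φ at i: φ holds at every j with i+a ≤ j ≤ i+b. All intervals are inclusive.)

0

(p4 ∧ p3) must hold from j=2 onward; find where it first fails.
  j=2: holds
  j=3: fails
Holds on [2,2], so largest k = 0.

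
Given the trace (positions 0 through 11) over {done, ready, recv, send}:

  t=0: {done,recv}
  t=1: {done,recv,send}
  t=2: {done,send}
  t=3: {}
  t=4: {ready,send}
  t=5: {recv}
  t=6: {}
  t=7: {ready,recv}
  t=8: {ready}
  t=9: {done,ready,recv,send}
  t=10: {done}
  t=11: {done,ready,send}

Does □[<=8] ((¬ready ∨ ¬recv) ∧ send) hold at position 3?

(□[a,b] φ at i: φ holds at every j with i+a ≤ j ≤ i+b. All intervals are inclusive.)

Check ((¬ready ∨ ¬recv) ∧ send) at every j in [3,11]:
  j=3: false
  j=4: true
  j=5: false
  j=6: false
  j=7: false
  j=8: false
  j=9: false
  j=10: false
  j=11: true
Fails at j=3 → formula fails.

No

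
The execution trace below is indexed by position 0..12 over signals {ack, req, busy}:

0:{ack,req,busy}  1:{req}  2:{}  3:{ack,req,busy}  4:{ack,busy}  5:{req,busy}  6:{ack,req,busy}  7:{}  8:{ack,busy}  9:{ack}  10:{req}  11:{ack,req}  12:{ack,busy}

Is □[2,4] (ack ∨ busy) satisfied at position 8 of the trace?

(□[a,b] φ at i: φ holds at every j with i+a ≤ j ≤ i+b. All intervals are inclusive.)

Check (ack ∨ busy) at every j in [10,12]:
  j=10: false
  j=11: true
  j=12: true
Fails at j=10 → formula fails.

False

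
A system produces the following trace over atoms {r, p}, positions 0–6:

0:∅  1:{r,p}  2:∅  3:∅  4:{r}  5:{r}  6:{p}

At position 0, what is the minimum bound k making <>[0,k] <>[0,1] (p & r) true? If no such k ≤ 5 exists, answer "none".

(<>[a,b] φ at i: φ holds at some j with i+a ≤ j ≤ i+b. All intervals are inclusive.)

Scan j = 0,1,… for <>[0,1] (p & r):
  j=0: holds
First hit at j=0, so smallest k = 0-0 = 0.

0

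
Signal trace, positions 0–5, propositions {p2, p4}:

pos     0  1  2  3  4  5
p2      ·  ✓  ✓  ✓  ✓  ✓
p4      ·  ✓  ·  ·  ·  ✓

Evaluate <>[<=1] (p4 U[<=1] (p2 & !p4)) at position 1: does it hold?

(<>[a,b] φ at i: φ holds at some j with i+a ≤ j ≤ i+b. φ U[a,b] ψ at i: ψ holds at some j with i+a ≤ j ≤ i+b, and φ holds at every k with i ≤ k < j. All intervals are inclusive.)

Holds

Check (p4 U[<=1] (p2 & !p4)) at each j in [1,2]:
  j=1: holds
  j=2: holds
Found at j=1 → formula holds.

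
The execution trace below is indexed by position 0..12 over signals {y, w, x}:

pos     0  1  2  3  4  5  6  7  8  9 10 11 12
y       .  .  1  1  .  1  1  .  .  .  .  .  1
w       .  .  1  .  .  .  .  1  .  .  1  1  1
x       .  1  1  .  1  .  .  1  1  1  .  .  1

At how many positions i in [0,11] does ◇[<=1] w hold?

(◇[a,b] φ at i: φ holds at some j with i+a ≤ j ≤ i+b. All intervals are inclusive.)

7

Evaluate at each i in [0,11]:
  i=0: ✗ (none in [0,1])
  i=1: ✓ (witness j=2)
  i=2: ✓ (witness j=2)
  i=3: ✗ (none in [3,4])
  i=4: ✗ (none in [4,5])
  i=5: ✗ (none in [5,6])
  i=6: ✓ (witness j=7)
  i=7: ✓ (witness j=7)
  i=8: ✗ (none in [8,9])
  i=9: ✓ (witness j=10)
  i=10: ✓ (witness j=10)
  i=11: ✓ (witness j=11)
Positions where it holds: {1, 2, 6, 7, 9, 10, 11} → 7.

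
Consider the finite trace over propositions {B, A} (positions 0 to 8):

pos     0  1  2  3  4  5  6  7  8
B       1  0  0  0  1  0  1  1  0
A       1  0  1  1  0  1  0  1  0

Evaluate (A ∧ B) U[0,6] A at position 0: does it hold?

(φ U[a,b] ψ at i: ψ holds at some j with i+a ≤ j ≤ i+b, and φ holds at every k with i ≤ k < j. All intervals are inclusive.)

Yes

Need some j in [0,6] with A, and (A ∧ B) at every k in [0,j-1].
  j=0: A holds; no prefix to check → satisfied.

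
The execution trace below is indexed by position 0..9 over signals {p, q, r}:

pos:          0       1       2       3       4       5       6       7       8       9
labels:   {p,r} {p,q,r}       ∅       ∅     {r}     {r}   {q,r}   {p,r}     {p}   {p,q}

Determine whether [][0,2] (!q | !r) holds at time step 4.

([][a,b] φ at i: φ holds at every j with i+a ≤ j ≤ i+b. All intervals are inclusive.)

Does not hold

Check (!q | !r) at every j in [4,6]:
  j=4: true
  j=5: true
  j=6: false
Fails at j=6 → formula fails.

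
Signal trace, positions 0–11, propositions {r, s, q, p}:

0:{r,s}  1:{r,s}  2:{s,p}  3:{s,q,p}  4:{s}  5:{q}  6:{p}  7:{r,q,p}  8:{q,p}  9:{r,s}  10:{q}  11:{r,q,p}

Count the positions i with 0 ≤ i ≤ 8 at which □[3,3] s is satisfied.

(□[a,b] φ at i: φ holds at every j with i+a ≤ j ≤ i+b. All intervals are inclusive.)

3

Evaluate at each i in [0,8]:
  i=0: ✓ (all of [3,3])
  i=1: ✓ (all of [4,4])
  i=2: ✗ (fails at j=5)
  i=3: ✗ (fails at j=6)
  i=4: ✗ (fails at j=7)
  i=5: ✗ (fails at j=8)
  i=6: ✓ (all of [9,9])
  i=7: ✗ (fails at j=10)
  i=8: ✗ (fails at j=11)
Positions where it holds: {0, 1, 6} → 3.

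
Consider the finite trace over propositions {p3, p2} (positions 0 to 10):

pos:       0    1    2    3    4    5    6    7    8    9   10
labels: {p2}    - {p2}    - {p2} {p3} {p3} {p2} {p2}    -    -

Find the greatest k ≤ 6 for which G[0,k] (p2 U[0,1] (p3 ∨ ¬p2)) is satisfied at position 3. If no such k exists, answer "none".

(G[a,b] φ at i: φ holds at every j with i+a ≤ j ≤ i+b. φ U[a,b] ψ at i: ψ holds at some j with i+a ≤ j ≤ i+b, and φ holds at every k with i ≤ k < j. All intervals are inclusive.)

(p2 U[0,1] (p3 ∨ ¬p2)) must hold from j=3 onward; find where it first fails.
  j=3: holds
  j=4: holds
  j=5: holds
  j=6: holds
  j=7: fails
Holds on [3,6], so largest k = 3.

3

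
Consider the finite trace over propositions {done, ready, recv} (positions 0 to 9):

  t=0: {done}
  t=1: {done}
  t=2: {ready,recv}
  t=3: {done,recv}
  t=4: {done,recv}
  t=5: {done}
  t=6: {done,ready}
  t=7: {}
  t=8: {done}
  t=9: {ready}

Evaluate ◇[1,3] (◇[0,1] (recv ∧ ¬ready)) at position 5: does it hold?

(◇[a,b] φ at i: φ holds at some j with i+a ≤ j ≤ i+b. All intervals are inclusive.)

Check ◇[0,1] (recv ∧ ¬ready) at each j in [6,8]:
  j=6: fails (none in [6,7])
  j=7: fails (none in [7,8])
  j=8: fails (none in [8,9])
No position in the window satisfies it → formula fails.

False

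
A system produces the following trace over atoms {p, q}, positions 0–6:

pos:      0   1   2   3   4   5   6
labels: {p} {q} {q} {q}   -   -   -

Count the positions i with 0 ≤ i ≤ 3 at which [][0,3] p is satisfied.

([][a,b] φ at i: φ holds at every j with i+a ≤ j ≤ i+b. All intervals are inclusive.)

Evaluate at each i in [0,3]:
  i=0: ✗ (fails at j=1)
  i=1: ✗ (fails at j=1)
  i=2: ✗ (fails at j=2)
  i=3: ✗ (fails at j=3)
Positions where it holds: {} → 0.

0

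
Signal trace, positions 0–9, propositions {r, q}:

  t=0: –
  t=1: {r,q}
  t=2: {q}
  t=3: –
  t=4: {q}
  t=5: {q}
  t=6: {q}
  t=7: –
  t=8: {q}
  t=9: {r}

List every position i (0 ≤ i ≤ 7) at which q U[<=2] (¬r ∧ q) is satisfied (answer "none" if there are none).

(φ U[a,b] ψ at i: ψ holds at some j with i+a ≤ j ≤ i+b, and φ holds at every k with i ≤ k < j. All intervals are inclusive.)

1, 2, 4, 5, 6

Evaluate at each i in [0,7]:
  i=0: ✗ (lhs fails at k=0 before rhs at j=2)
  i=1: ✓ (rhs at j=2; lhs holds on [1,1])
  i=2: ✓ (rhs at j=2)
  i=3: ✗ (lhs fails at k=3 before rhs at j=4)
  i=4: ✓ (rhs at j=4)
  i=5: ✓ (rhs at j=5)
  i=6: ✓ (rhs at j=6)
  i=7: ✗ (lhs fails at k=7 before rhs at j=8)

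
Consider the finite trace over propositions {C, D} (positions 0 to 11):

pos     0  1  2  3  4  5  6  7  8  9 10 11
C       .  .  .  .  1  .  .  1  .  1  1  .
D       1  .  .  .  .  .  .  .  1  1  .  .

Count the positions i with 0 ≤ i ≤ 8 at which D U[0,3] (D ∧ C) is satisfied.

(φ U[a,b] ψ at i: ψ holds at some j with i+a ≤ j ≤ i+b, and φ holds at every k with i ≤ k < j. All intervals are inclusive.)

1

Evaluate at each i in [0,8]:
  i=0: ✗ (no rhs in [0,3])
  i=1: ✗ (no rhs in [1,4])
  i=2: ✗ (no rhs in [2,5])
  i=3: ✗ (no rhs in [3,6])
  i=4: ✗ (no rhs in [4,7])
  i=5: ✗ (no rhs in [5,8])
  i=6: ✗ (lhs fails at k=6 before rhs at j=9)
  i=7: ✗ (lhs fails at k=7 before rhs at j=9)
  i=8: ✓ (rhs at j=9; lhs holds on [8,8])
Positions where it holds: {8} → 1.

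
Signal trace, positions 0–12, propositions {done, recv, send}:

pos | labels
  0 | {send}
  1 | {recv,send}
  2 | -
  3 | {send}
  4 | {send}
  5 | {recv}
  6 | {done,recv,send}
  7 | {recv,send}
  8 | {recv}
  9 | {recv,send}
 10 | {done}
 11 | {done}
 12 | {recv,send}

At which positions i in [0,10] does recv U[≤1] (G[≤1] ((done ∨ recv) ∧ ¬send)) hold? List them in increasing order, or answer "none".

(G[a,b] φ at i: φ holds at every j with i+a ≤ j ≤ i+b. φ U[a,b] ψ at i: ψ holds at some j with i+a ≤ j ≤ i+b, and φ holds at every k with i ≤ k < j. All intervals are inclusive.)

Evaluate at each i in [0,10]:
  i=0: ✗ (no rhs in [0,1])
  i=1: ✗ (no rhs in [1,2])
  i=2: ✗ (no rhs in [2,3])
  i=3: ✗ (no rhs in [3,4])
  i=4: ✗ (no rhs in [4,5])
  i=5: ✗ (no rhs in [5,6])
  i=6: ✗ (no rhs in [6,7])
  i=7: ✗ (no rhs in [7,8])
  i=8: ✗ (no rhs in [8,9])
  i=9: ✓ (rhs at j=10; lhs holds on [9,9])
  i=10: ✓ (rhs at j=10)

9, 10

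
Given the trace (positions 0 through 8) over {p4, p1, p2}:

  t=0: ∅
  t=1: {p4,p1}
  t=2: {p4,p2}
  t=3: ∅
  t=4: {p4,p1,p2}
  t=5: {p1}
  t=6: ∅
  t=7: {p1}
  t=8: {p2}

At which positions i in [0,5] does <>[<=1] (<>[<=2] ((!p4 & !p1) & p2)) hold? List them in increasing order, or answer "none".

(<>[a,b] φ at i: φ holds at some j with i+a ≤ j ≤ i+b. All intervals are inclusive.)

Evaluate at each i in [0,5]:
  i=0: ✗ (none in [0,1])
  i=1: ✗ (none in [1,2])
  i=2: ✗ (none in [2,3])
  i=3: ✗ (none in [3,4])
  i=4: ✗ (none in [4,5])
  i=5: ✓ (witness j=6)

5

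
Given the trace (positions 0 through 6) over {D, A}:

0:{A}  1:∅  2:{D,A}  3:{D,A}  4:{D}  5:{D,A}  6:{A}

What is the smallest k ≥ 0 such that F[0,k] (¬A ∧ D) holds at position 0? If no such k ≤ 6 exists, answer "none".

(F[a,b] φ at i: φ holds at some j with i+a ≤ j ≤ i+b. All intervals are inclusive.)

Scan j = 0,1,… for (¬A ∧ D):
  j=0: fails
  j=1: fails
  j=2: fails
  j=3: fails
  j=4: holds
First hit at j=4, so smallest k = 4-0 = 4.

4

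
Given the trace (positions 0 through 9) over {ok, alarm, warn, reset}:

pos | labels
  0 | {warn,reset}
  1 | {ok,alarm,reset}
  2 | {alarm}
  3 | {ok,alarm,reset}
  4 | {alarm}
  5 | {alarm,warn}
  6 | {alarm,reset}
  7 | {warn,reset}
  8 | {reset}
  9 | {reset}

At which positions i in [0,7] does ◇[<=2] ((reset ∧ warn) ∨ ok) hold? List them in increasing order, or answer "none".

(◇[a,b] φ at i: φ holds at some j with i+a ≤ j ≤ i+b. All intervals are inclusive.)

Evaluate at each i in [0,7]:
  i=0: ✓ (witness j=0)
  i=1: ✓ (witness j=1)
  i=2: ✓ (witness j=3)
  i=3: ✓ (witness j=3)
  i=4: ✗ (none in [4,6])
  i=5: ✓ (witness j=7)
  i=6: ✓ (witness j=7)
  i=7: ✓ (witness j=7)

0, 1, 2, 3, 5, 6, 7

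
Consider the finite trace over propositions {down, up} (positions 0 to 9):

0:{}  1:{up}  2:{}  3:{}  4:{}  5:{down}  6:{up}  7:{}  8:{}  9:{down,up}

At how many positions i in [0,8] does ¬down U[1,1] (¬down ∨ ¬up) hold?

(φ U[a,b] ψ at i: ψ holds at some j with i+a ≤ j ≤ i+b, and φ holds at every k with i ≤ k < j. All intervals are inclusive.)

7

Evaluate at each i in [0,8]:
  i=0: ✓ (rhs at j=1; lhs holds on [0,0])
  i=1: ✓ (rhs at j=2; lhs holds on [1,1])
  i=2: ✓ (rhs at j=3; lhs holds on [2,2])
  i=3: ✓ (rhs at j=4; lhs holds on [3,3])
  i=4: ✓ (rhs at j=5; lhs holds on [4,4])
  i=5: ✗ (lhs fails at k=5 before rhs at j=6)
  i=6: ✓ (rhs at j=7; lhs holds on [6,6])
  i=7: ✓ (rhs at j=8; lhs holds on [7,7])
  i=8: ✗ (no rhs in [9,9])
Positions where it holds: {0, 1, 2, 3, 4, 6, 7} → 7.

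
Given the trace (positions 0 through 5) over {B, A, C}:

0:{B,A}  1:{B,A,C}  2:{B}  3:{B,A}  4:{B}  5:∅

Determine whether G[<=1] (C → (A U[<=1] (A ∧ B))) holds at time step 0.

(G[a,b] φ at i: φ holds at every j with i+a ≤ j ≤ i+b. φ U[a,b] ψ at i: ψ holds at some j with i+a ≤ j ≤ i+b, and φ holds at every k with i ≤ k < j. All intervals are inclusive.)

True

Check (C → (A U[<=1] (A ∧ B))) at every j in [0,1]:
  j=0: antecedent false → ✓
  j=1: antecedent true; consequent holds → ✓
All positions satisfy it → formula holds.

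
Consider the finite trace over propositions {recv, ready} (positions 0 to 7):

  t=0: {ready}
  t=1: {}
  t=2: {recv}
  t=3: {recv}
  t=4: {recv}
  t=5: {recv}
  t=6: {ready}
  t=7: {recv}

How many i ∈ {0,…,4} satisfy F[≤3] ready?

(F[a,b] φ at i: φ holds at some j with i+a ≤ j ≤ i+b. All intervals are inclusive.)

Evaluate at each i in [0,4]:
  i=0: ✓ (witness j=0)
  i=1: ✗ (none in [1,4])
  i=2: ✗ (none in [2,5])
  i=3: ✓ (witness j=6)
  i=4: ✓ (witness j=6)
Positions where it holds: {0, 3, 4} → 3.

3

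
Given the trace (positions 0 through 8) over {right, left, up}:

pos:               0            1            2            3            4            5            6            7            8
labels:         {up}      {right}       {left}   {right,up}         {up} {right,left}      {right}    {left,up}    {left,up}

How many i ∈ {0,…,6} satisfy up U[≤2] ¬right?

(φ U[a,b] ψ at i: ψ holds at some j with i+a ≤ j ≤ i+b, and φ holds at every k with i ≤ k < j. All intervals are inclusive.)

Evaluate at each i in [0,6]:
  i=0: ✓ (rhs at j=0)
  i=1: ✗ (lhs fails at k=1 before rhs at j=2)
  i=2: ✓ (rhs at j=2)
  i=3: ✓ (rhs at j=4; lhs holds on [3,3])
  i=4: ✓ (rhs at j=4)
  i=5: ✗ (lhs fails at k=5 before rhs at j=7)
  i=6: ✗ (lhs fails at k=6 before rhs at j=7)
Positions where it holds: {0, 2, 3, 4} → 4.

4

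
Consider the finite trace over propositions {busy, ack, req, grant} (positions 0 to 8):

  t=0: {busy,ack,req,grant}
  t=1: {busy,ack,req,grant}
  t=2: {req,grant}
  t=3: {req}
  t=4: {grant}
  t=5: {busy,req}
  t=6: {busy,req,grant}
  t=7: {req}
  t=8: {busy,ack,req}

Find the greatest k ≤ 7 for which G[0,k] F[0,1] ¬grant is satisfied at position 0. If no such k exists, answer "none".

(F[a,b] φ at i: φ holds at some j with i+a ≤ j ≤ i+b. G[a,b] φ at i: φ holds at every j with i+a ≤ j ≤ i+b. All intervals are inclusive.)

none

F[0,1] ¬grant must hold from j=0 onward; find where it first fails.
  j=0: fails → no k works.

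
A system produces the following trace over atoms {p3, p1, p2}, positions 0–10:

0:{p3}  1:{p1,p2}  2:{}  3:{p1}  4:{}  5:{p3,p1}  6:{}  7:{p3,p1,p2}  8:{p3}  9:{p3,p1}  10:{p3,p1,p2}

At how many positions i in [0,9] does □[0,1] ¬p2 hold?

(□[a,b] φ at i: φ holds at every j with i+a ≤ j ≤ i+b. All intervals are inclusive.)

5

Evaluate at each i in [0,9]:
  i=0: ✗ (fails at j=1)
  i=1: ✗ (fails at j=1)
  i=2: ✓ (all of [2,3])
  i=3: ✓ (all of [3,4])
  i=4: ✓ (all of [4,5])
  i=5: ✓ (all of [5,6])
  i=6: ✗ (fails at j=7)
  i=7: ✗ (fails at j=7)
  i=8: ✓ (all of [8,9])
  i=9: ✗ (fails at j=10)
Positions where it holds: {2, 3, 4, 5, 8} → 5.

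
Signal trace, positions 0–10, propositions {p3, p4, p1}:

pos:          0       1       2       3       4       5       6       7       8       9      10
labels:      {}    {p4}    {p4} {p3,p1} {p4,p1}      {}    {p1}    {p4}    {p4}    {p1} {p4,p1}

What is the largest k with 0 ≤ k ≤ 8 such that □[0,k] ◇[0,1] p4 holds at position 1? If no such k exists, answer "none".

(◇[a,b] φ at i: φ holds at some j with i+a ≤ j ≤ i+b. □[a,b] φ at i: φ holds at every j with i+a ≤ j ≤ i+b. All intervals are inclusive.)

3

◇[0,1] p4 must hold from j=1 onward; find where it first fails.
  j=1: holds
  j=2: holds
  j=3: holds
  j=4: holds
  j=5: fails
Holds on [1,4], so largest k = 3.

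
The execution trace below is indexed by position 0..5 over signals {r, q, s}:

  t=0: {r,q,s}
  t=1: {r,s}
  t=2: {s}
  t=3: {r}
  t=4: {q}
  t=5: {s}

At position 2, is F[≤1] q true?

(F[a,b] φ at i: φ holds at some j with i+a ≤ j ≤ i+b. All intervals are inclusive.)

No

Check q at each j in [2,3]:
  j=2: false
  j=3: false
No position in the window satisfies it → formula fails.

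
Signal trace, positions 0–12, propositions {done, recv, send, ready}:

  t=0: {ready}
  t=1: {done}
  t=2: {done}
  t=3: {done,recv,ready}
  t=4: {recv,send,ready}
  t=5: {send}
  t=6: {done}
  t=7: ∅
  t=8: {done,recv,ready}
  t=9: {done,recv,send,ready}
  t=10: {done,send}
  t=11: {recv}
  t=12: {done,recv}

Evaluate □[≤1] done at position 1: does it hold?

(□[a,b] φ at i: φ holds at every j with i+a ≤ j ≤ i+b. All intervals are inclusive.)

Yes

Check done at every j in [1,2]:
  j=1: true
  j=2: true
All positions satisfy it → formula holds.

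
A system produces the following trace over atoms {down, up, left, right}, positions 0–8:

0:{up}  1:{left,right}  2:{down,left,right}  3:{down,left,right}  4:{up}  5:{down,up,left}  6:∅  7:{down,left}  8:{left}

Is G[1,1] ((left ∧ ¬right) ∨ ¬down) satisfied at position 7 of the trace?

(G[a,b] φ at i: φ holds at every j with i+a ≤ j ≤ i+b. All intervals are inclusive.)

True

Check ((left ∧ ¬right) ∨ ¬down) at every j in [8,8]:
  j=8: true
All positions satisfy it → formula holds.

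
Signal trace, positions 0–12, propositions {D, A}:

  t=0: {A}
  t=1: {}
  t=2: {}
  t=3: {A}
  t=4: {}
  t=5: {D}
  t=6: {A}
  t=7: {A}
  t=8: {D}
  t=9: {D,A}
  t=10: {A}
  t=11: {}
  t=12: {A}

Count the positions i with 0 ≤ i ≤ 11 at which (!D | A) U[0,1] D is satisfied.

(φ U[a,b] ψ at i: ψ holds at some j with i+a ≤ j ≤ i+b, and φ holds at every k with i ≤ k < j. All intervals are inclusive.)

Evaluate at each i in [0,11]:
  i=0: ✗ (no rhs in [0,1])
  i=1: ✗ (no rhs in [1,2])
  i=2: ✗ (no rhs in [2,3])
  i=3: ✗ (no rhs in [3,4])
  i=4: ✓ (rhs at j=5; lhs holds on [4,4])
  i=5: ✓ (rhs at j=5)
  i=6: ✗ (no rhs in [6,7])
  i=7: ✓ (rhs at j=8; lhs holds on [7,7])
  i=8: ✓ (rhs at j=8)
  i=9: ✓ (rhs at j=9)
  i=10: ✗ (no rhs in [10,11])
  i=11: ✗ (no rhs in [11,12])
Positions where it holds: {4, 5, 7, 8, 9} → 5.

5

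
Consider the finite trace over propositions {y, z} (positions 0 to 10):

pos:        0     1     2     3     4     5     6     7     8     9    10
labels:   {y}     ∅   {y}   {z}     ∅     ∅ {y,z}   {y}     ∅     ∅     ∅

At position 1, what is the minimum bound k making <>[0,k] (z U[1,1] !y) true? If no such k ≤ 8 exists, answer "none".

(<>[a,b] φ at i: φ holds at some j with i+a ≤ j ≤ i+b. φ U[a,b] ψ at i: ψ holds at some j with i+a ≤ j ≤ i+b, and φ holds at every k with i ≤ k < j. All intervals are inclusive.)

2

Scan j = 1,2,… for (z U[1,1] !y):
  j=1: fails
  j=2: fails
  j=3: holds
First hit at j=3, so smallest k = 3-1 = 2.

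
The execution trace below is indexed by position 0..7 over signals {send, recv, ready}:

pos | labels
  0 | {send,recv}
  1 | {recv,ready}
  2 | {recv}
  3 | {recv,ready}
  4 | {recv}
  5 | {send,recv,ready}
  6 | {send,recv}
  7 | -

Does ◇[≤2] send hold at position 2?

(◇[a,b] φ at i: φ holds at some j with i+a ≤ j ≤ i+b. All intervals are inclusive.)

Check send at each j in [2,4]:
  j=2: false
  j=3: false
  j=4: false
No position in the window satisfies it → formula fails.

False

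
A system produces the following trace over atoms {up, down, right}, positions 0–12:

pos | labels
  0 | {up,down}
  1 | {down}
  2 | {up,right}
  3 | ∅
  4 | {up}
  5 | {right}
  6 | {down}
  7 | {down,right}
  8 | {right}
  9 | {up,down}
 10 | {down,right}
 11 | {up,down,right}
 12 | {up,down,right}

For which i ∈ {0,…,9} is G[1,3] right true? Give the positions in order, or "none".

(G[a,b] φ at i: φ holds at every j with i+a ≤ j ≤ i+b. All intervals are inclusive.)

9

Evaluate at each i in [0,9]:
  i=0: ✗ (fails at j=1)
  i=1: ✗ (fails at j=3)
  i=2: ✗ (fails at j=3)
  i=3: ✗ (fails at j=4)
  i=4: ✗ (fails at j=6)
  i=5: ✗ (fails at j=6)
  i=6: ✗ (fails at j=9)
  i=7: ✗ (fails at j=9)
  i=8: ✗ (fails at j=9)
  i=9: ✓ (all of [10,12])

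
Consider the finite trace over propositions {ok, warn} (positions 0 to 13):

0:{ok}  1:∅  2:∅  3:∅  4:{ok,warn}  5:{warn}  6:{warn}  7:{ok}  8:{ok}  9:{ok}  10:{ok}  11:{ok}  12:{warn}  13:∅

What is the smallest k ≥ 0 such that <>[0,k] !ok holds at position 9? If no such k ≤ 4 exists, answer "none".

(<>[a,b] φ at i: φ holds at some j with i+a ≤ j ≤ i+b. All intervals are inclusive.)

3

Scan j = 9,10,… for !ok:
  j=9: fails
  j=10: fails
  j=11: fails
  j=12: holds
First hit at j=12, so smallest k = 12-9 = 3.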